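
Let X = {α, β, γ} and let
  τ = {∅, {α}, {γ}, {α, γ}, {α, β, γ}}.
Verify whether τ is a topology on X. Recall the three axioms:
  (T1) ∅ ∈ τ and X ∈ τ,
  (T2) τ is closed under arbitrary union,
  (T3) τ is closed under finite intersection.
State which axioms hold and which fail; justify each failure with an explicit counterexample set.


τ IS a topology on X.

Axiom (T1): ∅ ∈ τ? Yes; X ∈ τ? Yes.
Axiom (T2/T3): check pairwise unions and intersections of members of τ.
All pairwise intersections and unions checked — each lies in τ. Therefore τ satisfies (T1), (T2), (T3): it IS a topology on X.


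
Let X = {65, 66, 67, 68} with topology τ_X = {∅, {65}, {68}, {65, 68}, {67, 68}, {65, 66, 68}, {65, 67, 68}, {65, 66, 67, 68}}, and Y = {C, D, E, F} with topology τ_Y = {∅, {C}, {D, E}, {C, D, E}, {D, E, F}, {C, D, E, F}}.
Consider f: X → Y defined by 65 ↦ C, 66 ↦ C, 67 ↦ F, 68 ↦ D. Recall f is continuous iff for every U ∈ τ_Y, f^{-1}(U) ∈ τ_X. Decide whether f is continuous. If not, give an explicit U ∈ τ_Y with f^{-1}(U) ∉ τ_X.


f is NOT continuous.

Compute f^{-1}(U) for each U ∈ τ_Y:
  U = ∅: f^{-1}(U) = ∅ ∈ τ_X ✓.
  U = {C}: f^{-1}(U) = {65, 66} ∉ τ_X ✗.
  U = {D, E}: f^{-1}(U) = {68} ∈ τ_X ✓.
  U = {C, D, E}: f^{-1}(U) = {65, 66, 68} ∈ τ_X ✓.
  U = {D, E, F}: f^{-1}(U) = {67, 68} ∈ τ_X ✓.
  U = {C, D, E, F}: f^{-1}(U) = {65, 66, 67, 68} ∈ τ_X ✓.
Found U = {C} with f^{-1}(U) = {65, 66} not in τ_X. Therefore f is NOT continuous.


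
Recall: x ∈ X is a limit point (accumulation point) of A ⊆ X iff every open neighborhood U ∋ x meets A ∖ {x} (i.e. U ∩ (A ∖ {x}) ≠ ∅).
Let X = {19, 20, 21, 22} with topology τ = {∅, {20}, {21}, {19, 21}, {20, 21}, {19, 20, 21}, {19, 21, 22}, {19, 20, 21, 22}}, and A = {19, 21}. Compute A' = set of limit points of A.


A' = {19, 22}

For each x ∈ X, list the open sets U ∈ τ with x ∈ U, then check whether U ∩ (A ∖ {x}) ≠ ∅ for every such U.
  x = 19: opens ∋ x are {19, 21}, {19, 20, 21}, {19, 21, 22}, {19, 20, 21, 22}; each meets A ∖ {19}, so x IS a limit point.
  x = 20: open {20} ∋ x has {20} ∩ (A ∖ {20}) = ∅, so x is NOT a limit point.
  x = 21: open {21} ∋ x has {21} ∩ (A ∖ {21}) = ∅, so x is NOT a limit point.
  x = 22: opens ∋ x are {19, 21, 22}, {19, 20, 21, 22}; each meets A ∖ {22}, so x IS a limit point.
Collecting: A' = {19, 22}.


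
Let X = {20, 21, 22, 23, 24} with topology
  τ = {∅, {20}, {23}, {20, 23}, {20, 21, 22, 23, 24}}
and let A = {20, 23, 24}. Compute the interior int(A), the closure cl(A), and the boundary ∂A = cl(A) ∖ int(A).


int(A) = {20, 23}, cl(A) = {20, 21, 22, 23, 24}, ∂A = {21, 22, 24}.

Closed sets in (X, τ) are complements of opens:
  closed(X, τ) = {∅, {21, 22, 24}, {20, 21, 22, 24}, {21, 22, 23, 24}, {20, 21, 22, 23, 24}}.
int(A) = ⋃ {U ∈ τ : U ⊆ A}. Opens contained in A: ∅, {20}, {23}, {20, 23}.
Taking the union of these: int(A) = {20, 23}.
cl(A) = ⋂ {C closed : A ⊆ C}. Closed sets containing A: {20, 21, 22, 23, 24}.
Intersecting these: cl(A) = {20, 21, 22, 23, 24}.
∂A = cl(A) ∖ int(A) = {20, 21, 22, 23, 24} ∖ {20, 23} = {21, 22, 24}.


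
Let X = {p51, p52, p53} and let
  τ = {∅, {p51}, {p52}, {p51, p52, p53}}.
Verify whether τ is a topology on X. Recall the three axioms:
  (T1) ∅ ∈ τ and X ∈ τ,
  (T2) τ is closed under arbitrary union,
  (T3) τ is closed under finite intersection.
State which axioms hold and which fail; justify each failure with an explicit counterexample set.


τ is NOT a topology on X.

Axiom (T1): ∅ ∈ τ? Yes; X ∈ τ? Yes.
Axiom (T2/T3): check pairwise unions and intersections of members of τ.
Counterexample for (T2): {p51} ∪ {p52} = {p51, p52} ∉ τ. Therefore τ is NOT a topology.


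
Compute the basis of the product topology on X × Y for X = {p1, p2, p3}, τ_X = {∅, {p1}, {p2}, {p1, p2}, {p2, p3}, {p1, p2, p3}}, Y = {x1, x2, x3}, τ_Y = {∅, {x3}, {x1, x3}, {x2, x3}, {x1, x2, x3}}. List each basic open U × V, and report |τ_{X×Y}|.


Basis B = {∅ × ∅, {p1} × {x3}, {p2} × {x3}, {p1} × {x1, x3}, {p1} × {x2, x3}, {p1, p2} × {x3}, {p2} × {x1, x3}, {p2} × {x2, x3}, {p2, p3} × {x3}, {p1} × {x1, x2, x3}, {p1, p2, p3} × {x3}, {p2} × {x1, x2, x3}, {p1, p2} × {x1, x3}, {p1, p2} × {x2, x3}, {p2, p3} × {x1, x3}, {p2, p3} × {x2, x3}, {p1, p2} × {x1, x2, x3}, {p1, p2, p3} × {x1, x3}, {p1, p2, p3} × {x2, x3}, {p2, p3} × {x1, x2, x3}, {p1, p2, p3} × {x1, x2, x3}}; |τ_{X×Y}| = 70.

Enumerate products U × V with U ∈ τ_X, V ∈ τ_Y (deduplicated):
  ∅ × ∅ = {} (∅)
  {p1} × {x3} = {(p1,x3)}
  {p2} × {x3} = {(p2,x3)}
  {p1} × {x1, x3} = {(p1,x1), (p1,x3)}
  {p1} × {x2, x3} = {(p1,x2), (p1,x3)}
  {p1, p2} × {x3} = {(p1,x3), (p2,x3)}
  {p2} × {x1, x3} = {(p2,x1), (p2,x3)}
  {p2} × {x2, x3} = {(p2,x2), (p2,x3)}
  {p2, p3} × {x3} = {(p2,x3), (p3,x3)}
  {p1} × {x1, x2, x3} = {(p1,x1), (p1,x2), (p1,x3)}
  {p1, p2, p3} × {x3} = {(p1,x3), (p2,x3), (p3,x3)}
  {p2} × {x1, x2, x3} = {(p2,x1), (p2,x2), (p2,x3)}
  {p1, p2} × {x1, x3} = {(p1,x1), (p1,x3), (p2,x1), (p2,x3)}
  {p1, p2} × {x2, x3} = {(p1,x2), (p1,x3), (p2,x2), (p2,x3)}
  {p2, p3} × {x1, x3} = {(p2,x1), (p2,x3), (p3,x1), (p3,x3)}
  {p2, p3} × {x2, x3} = {(p2,x2), (p2,x3), (p3,x2), (p3,x3)}
  {p1, p2} × {x1, x2, x3} = {(p1,x1), (p1,x2), (p1,x3), (p2,x1), (p2,x2), (p2,x3)}
  {p1, p2, p3} × {x1, x3} = {(p1,x1), (p1,x3), (p2,x1), (p2,x3), (p3,x1), (p3,x3)}
  {p1, p2, p3} × {x2, x3} = {(p1,x2), (p1,x3), (p2,x2), (p2,x3), (p3,x2), (p3,x3)}
  {p2, p3} × {x1, x2, x3} = {(p2,x1), (p2,x2), (p2,x3), (p3,x1), (p3,x2), (p3,x3)}
  {p1, p2, p3} × {x1, x2, x3} = {(p1,x1), (p1,x2), (p1,x3), (p2,x1), (p2,x2), (p2,x3), (p3,x1), (p3,x2), (p3,x3)}
These 21 distinct sets form the basis B.
Close under arbitrary unions to get τ_{X×Y}; counting gives |τ_{X×Y}| = 70.


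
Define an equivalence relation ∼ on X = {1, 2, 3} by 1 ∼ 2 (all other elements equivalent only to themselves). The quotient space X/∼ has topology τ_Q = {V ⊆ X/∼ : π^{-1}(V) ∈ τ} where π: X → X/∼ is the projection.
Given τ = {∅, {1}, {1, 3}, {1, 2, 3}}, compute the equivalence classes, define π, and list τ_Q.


X/∼ = {[1=2], [3]}; |τ_Q| = 2.

Equivalence classes: [1=2], [3].
Quotient map π: X → X/∼ sends 1 ↦ [1=2], 2 ↦ [1=2], 3 ↦ [3].
For each subset V ⊆ X/∼, compute π^{-1}(V) ⊆ X and check whether π^{-1}(V) ∈ τ. V is open in τ_Q iff π^{-1}(V) ∈ τ.
  V = {}: π^{-1}(V) = ∅ ∈ τ ✓.
  V = {[1=2]}: π^{-1}(V) = {1, 2} ∉ τ ✗.
  V = {[3]}: π^{-1}(V) = {3} ∉ τ ✗.
  V = {[1=2], [3]}: π^{-1}(V) = {1, 2, 3} ∈ τ ✓.
Open sets in the quotient: τ_Q = {{}, {[1=2], [3]}} (2 elements).


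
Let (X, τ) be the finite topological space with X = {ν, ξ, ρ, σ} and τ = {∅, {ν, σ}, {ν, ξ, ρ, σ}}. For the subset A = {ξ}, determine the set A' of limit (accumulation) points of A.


A' = {ρ}

For each x ∈ X, list the open sets U ∈ τ with x ∈ U, then check whether U ∩ (A ∖ {x}) ≠ ∅ for every such U.
  x = ν: open {ν, σ} ∋ x has {ν, σ} ∩ (A ∖ {ν}) = ∅, so x is NOT a limit point.
  x = ξ: open {ν, ξ, ρ, σ} ∋ x has {ν, ξ, ρ, σ} ∩ (A ∖ {ξ}) = ∅, so x is NOT a limit point.
  x = ρ: opens ∋ x are {ν, ξ, ρ, σ}; each meets A ∖ {ρ}, so x IS a limit point.
  x = σ: open {ν, σ} ∋ x has {ν, σ} ∩ (A ∖ {σ}) = ∅, so x is NOT a limit point.
Collecting: A' = {ρ}.


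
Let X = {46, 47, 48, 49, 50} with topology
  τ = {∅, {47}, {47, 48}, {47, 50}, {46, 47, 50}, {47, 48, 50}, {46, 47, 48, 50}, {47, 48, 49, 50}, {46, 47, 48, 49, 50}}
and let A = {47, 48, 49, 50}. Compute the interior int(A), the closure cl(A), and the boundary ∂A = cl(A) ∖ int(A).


int(A) = {47, 48, 49, 50}, cl(A) = {46, 47, 48, 49, 50}, ∂A = {46}.

Closed sets in (X, τ) are complements of opens:
  closed(X, τ) = {∅, {46}, {49}, {46, 49}, {48, 49}, {46, 48, 49}, {46, 49, 50}, {46, 48, 49, 50}, {46, 47, 48, 49, 50}}.
int(A) = ⋃ {U ∈ τ : U ⊆ A}. Opens contained in A: ∅, {47}, {47, 48}, {47, 50}, {47, 48, 50}, {47, 48, 49, 50}.
Taking the union of these: int(A) = {47, 48, 49, 50}.
cl(A) = ⋂ {C closed : A ⊆ C}. Closed sets containing A: {46, 47, 48, 49, 50}.
Intersecting these: cl(A) = {46, 47, 48, 49, 50}.
∂A = cl(A) ∖ int(A) = {46, 47, 48, 49, 50} ∖ {47, 48, 49, 50} = {46}.


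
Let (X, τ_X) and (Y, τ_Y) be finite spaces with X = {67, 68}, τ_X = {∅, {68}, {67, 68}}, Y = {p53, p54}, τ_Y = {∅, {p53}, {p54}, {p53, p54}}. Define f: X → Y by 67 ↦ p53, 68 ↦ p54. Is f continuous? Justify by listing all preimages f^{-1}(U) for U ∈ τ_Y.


f is NOT continuous.

Compute f^{-1}(U) for each U ∈ τ_Y:
  U = ∅: f^{-1}(U) = ∅ ∈ τ_X ✓.
  U = {p53}: f^{-1}(U) = {67} ∉ τ_X ✗.
  U = {p54}: f^{-1}(U) = {68} ∈ τ_X ✓.
  U = {p53, p54}: f^{-1}(U) = {67, 68} ∈ τ_X ✓.
Found U = {p53} with f^{-1}(U) = {67} not in τ_X. Therefore f is NOT continuous.


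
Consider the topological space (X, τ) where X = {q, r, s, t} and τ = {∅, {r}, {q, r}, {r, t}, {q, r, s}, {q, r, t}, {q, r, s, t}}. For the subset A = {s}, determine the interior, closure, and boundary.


int(A) = ∅, cl(A) = {s}, ∂A = {s}.

Closed sets in (X, τ) are complements of opens:
  closed(X, τ) = {∅, {s}, {t}, {q, s}, {s, t}, {q, s, t}, {q, r, s, t}}.
int(A) = ⋃ {U ∈ τ : U ⊆ A}. Opens contained in A: ∅.
Taking the union of these: int(A) = ∅.
cl(A) = ⋂ {C closed : A ⊆ C}. Closed sets containing A: {s}, {q, s}, {s, t}, {q, s, t}, {q, r, s, t}.
Intersecting these: cl(A) = {s}.
∂A = cl(A) ∖ int(A) = {s} ∖ ∅ = {s}.


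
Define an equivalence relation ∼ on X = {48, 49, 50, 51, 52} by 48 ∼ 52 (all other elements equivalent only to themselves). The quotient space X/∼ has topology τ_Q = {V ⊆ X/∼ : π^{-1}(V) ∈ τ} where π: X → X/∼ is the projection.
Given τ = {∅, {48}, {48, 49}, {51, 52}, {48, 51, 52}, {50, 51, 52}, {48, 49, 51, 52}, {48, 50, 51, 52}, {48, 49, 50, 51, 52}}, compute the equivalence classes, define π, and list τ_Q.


X/∼ = {[48=52], [49], [50], [51]}; |τ_Q| = 5.

Equivalence classes: [48=52], [49], [50], [51].
Quotient map π: X → X/∼ sends 48 ↦ [48=52], 49 ↦ [49], 50 ↦ [50], 51 ↦ [51], 52 ↦ [48=52].
For each subset V ⊆ X/∼, compute π^{-1}(V) ⊆ X and check whether π^{-1}(V) ∈ τ. V is open in τ_Q iff π^{-1}(V) ∈ τ.
  V = {}: π^{-1}(V) = ∅ ∈ τ ✓.
  V = {[48=52]}: π^{-1}(V) = {48, 52} ∉ τ ✗.
  V = {[49]}: π^{-1}(V) = {49} ∉ τ ✗.
  V = {[48=52], [49]}: π^{-1}(V) = {48, 49, 52} ∉ τ ✗.
  V = {[50]}: π^{-1}(V) = {50} ∉ τ ✗.
  V = {[48=52], [50]}: π^{-1}(V) = {48, 50, 52} ∉ τ ✗.
  V = {[49], [50]}: π^{-1}(V) = {49, 50} ∉ τ ✗.
  V = {[48=52], [49], [50]}: π^{-1}(V) = {48, 49, 50, 52} ∉ τ ✗.
  V = {[51]}: π^{-1}(V) = {51} ∉ τ ✗.
  V = {[48=52], [51]}: π^{-1}(V) = {48, 51, 52} ∈ τ ✓.
  V = {[49], [51]}: π^{-1}(V) = {49, 51} ∉ τ ✗.
  V = {[48=52], [49], [51]}: π^{-1}(V) = {48, 49, 51, 52} ∈ τ ✓.
  V = {[50], [51]}: π^{-1}(V) = {50, 51} ∉ τ ✗.
  V = {[48=52], [50], [51]}: π^{-1}(V) = {48, 50, 51, 52} ∈ τ ✓.
  V = {[49], [50], [51]}: π^{-1}(V) = {49, 50, 51} ∉ τ ✗.
  V = {[48=52], [49], [50], [51]}: π^{-1}(V) = {48, 49, 50, 51, 52} ∈ τ ✓.
Open sets in the quotient: τ_Q = {{}, {[48=52], [51]}, {[48=52], [49], [51]}, {[48=52], [50], [51]}, {[48=52], [49], [50], [51]}} (5 elements).


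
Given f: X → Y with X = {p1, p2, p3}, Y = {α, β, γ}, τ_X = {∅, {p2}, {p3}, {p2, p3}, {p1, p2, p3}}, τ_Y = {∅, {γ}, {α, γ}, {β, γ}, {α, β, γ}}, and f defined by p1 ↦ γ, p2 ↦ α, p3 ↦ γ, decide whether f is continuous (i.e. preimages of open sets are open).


f is NOT continuous.

Compute f^{-1}(U) for each U ∈ τ_Y:
  U = ∅: f^{-1}(U) = ∅ ∈ τ_X ✓.
  U = {γ}: f^{-1}(U) = {p1, p3} ∉ τ_X ✗.
  U = {α, γ}: f^{-1}(U) = {p1, p2, p3} ∈ τ_X ✓.
  U = {β, γ}: f^{-1}(U) = {p1, p3} ∉ τ_X ✗.
  U = {α, β, γ}: f^{-1}(U) = {p1, p2, p3} ∈ τ_X ✓.
Found U = {γ} with f^{-1}(U) = {p1, p3} not in τ_X. Therefore f is NOT continuous.


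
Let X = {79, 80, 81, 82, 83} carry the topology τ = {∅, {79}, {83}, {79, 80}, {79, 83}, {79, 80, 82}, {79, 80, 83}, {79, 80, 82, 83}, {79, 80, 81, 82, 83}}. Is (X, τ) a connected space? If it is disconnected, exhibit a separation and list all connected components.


(X, τ) is connected.

Find clopen sets (U ∈ τ with X ∖ U ∈ τ):
  U = ∅, X ∖ U = {79, 80, 81, 82, 83} — both open, so U is clopen.
  U = {79, 80, 81, 82, 83}, X ∖ U = ∅ — both open, so U is clopen.
Only trivial clopens (∅ and X) exist, so (X, τ) is connected.
Compute connected components by grouping points that agree on all clopens:
  component: {79, 80, 81, 82, 83}


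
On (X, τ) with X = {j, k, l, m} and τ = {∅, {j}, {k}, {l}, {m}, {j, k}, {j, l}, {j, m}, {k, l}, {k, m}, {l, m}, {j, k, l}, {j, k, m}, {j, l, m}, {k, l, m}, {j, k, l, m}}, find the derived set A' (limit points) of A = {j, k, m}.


A' = ∅

For each x ∈ X, list the open sets U ∈ τ with x ∈ U, then check whether U ∩ (A ∖ {x}) ≠ ∅ for every such U.
  x = j: open {j} ∋ x has {j} ∩ (A ∖ {j}) = ∅, so x is NOT a limit point.
  x = k: open {k} ∋ x has {k} ∩ (A ∖ {k}) = ∅, so x is NOT a limit point.
  x = l: open {l} ∋ x has {l} ∩ (A ∖ {l}) = ∅, so x is NOT a limit point.
  x = m: open {m} ∋ x has {m} ∩ (A ∖ {m}) = ∅, so x is NOT a limit point.
Collecting: A' = ∅.


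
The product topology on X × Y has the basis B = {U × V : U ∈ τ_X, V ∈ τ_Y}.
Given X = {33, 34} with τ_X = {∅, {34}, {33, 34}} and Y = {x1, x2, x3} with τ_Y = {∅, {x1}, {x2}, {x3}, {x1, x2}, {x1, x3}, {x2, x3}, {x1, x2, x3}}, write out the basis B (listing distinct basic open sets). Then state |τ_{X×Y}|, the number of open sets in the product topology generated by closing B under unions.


Basis B = {∅ × ∅, {34} × {x1}, {34} × {x2}, {34} × {x3}, {33, 34} × {x1}, {33, 34} × {x2}, {33, 34} × {x3}, {34} × {x1, x2}, {34} × {x1, x3}, {34} × {x2, x3}, {34} × {x1, x2, x3}, {33, 34} × {x1, x2}, {33, 34} × {x1, x3}, {33, 34} × {x2, x3}, {33, 34} × {x1, x2, x3}}; |τ_{X×Y}| = 27.

Enumerate products U × V with U ∈ τ_X, V ∈ τ_Y (deduplicated):
  ∅ × ∅ = {} (∅)
  {34} × {x1} = {(34,x1)}
  {34} × {x2} = {(34,x2)}
  {34} × {x3} = {(34,x3)}
  {33, 34} × {x1} = {(33,x1), (34,x1)}
  {33, 34} × {x2} = {(33,x2), (34,x2)}
  {33, 34} × {x3} = {(33,x3), (34,x3)}
  {34} × {x1, x2} = {(34,x1), (34,x2)}
  {34} × {x1, x3} = {(34,x1), (34,x3)}
  {34} × {x2, x3} = {(34,x2), (34,x3)}
  {34} × {x1, x2, x3} = {(34,x1), (34,x2), (34,x3)}
  {33, 34} × {x1, x2} = {(33,x1), (33,x2), (34,x1), (34,x2)}
  {33, 34} × {x1, x3} = {(33,x1), (33,x3), (34,x1), (34,x3)}
  {33, 34} × {x2, x3} = {(33,x2), (33,x3), (34,x2), (34,x3)}
  {33, 34} × {x1, x2, x3} = {(33,x1), (33,x2), (33,x3), (34,x1), (34,x2), (34,x3)}
These 15 distinct sets form the basis B.
Close under arbitrary unions to get τ_{X×Y}; counting gives |τ_{X×Y}| = 27.


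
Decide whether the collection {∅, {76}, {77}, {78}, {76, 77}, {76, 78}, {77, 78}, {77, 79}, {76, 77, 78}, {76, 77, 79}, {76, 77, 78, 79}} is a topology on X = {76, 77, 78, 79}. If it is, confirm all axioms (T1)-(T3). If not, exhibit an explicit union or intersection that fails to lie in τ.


τ is NOT a topology on X.

Axiom (T1): ∅ ∈ τ? Yes; X ∈ τ? Yes.
Axiom (T2/T3): check pairwise unions and intersections of members of τ.
Counterexample for (T2): {78} ∪ {77, 79} = {77, 78, 79} ∉ τ. Therefore τ is NOT a topology.


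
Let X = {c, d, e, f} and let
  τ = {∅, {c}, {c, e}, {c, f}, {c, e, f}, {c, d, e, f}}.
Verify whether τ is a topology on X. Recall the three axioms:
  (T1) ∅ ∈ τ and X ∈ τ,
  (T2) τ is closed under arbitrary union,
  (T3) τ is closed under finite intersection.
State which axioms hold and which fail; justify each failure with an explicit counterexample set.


τ IS a topology on X.

Axiom (T1): ∅ ∈ τ? Yes; X ∈ τ? Yes.
Axiom (T2/T3): check pairwise unions and intersections of members of τ.
All pairwise intersections and unions checked — each lies in τ. Therefore τ satisfies (T1), (T2), (T3): it IS a topology on X.


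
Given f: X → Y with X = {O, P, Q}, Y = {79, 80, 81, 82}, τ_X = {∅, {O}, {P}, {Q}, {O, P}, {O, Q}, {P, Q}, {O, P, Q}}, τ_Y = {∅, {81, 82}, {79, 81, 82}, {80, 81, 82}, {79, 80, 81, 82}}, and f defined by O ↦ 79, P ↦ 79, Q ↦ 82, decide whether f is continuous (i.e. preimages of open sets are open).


f IS continuous.

Compute f^{-1}(U) for each U ∈ τ_Y:
  U = ∅: f^{-1}(U) = ∅ ∈ τ_X ✓.
  U = {81, 82}: f^{-1}(U) = {Q} ∈ τ_X ✓.
  U = {79, 81, 82}: f^{-1}(U) = {O, P, Q} ∈ τ_X ✓.
  U = {80, 81, 82}: f^{-1}(U) = {Q} ∈ τ_X ✓.
  U = {79, 80, 81, 82}: f^{-1}(U) = {O, P, Q} ∈ τ_X ✓.
Every preimage lies in τ_X, so f IS continuous.


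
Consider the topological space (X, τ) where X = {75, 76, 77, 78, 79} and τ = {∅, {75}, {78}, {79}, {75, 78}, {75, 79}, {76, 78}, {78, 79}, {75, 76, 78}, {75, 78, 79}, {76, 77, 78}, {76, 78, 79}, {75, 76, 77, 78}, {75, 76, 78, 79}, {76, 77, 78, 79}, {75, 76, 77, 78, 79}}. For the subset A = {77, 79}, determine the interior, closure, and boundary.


int(A) = {79}, cl(A) = {77, 79}, ∂A = {77}.

Closed sets in (X, τ) are complements of opens:
  closed(X, τ) = {∅, {75}, {77}, {79}, {75, 77}, {75, 79}, {76, 77}, {77, 79}, {75, 76, 77}, {75, 77, 79}, {76, 77, 78}, {76, 77, 79}, {75, 76, 77, 78}, {75, 76, 77, 79}, {76, 77, 78, 79}, {75, 76, 77, 78, 79}}.
int(A) = ⋃ {U ∈ τ : U ⊆ A}. Opens contained in A: ∅, {79}.
Taking the union of these: int(A) = {79}.
cl(A) = ⋂ {C closed : A ⊆ C}. Closed sets containing A: {77, 79}, {75, 77, 79}, {76, 77, 79}, {75, 76, 77, 79}, {76, 77, 78, 79}, {75, 76, 77, 78, 79}.
Intersecting these: cl(A) = {77, 79}.
∂A = cl(A) ∖ int(A) = {77, 79} ∖ {79} = {77}.


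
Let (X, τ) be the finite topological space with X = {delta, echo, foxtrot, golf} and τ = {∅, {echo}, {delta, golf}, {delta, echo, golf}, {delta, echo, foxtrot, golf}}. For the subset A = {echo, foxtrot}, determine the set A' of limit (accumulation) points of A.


A' = {foxtrot}

For each x ∈ X, list the open sets U ∈ τ with x ∈ U, then check whether U ∩ (A ∖ {x}) ≠ ∅ for every such U.
  x = delta: open {delta, golf} ∋ x has {delta, golf} ∩ (A ∖ {delta}) = ∅, so x is NOT a limit point.
  x = echo: open {echo} ∋ x has {echo} ∩ (A ∖ {echo}) = ∅, so x is NOT a limit point.
  x = foxtrot: opens ∋ x are {delta, echo, foxtrot, golf}; each meets A ∖ {foxtrot}, so x IS a limit point.
  x = golf: open {delta, golf} ∋ x has {delta, golf} ∩ (A ∖ {golf}) = ∅, so x is NOT a limit point.
Collecting: A' = {foxtrot}.


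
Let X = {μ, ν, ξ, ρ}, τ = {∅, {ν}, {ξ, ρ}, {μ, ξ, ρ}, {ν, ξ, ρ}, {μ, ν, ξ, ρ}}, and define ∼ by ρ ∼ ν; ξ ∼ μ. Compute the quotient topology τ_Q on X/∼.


X/∼ = {[μ=ξ], [ν=ρ]}; |τ_Q| = 2.

Equivalence classes: [μ=ξ], [ν=ρ].
Quotient map π: X → X/∼ sends μ ↦ [μ=ξ], ν ↦ [ν=ρ], ξ ↦ [μ=ξ], ρ ↦ [ν=ρ].
For each subset V ⊆ X/∼, compute π^{-1}(V) ⊆ X and check whether π^{-1}(V) ∈ τ. V is open in τ_Q iff π^{-1}(V) ∈ τ.
  V = {}: π^{-1}(V) = ∅ ∈ τ ✓.
  V = {[μ=ξ]}: π^{-1}(V) = {μ, ξ} ∉ τ ✗.
  V = {[ν=ρ]}: π^{-1}(V) = {ν, ρ} ∉ τ ✗.
  V = {[μ=ξ], [ν=ρ]}: π^{-1}(V) = {μ, ν, ξ, ρ} ∈ τ ✓.
Open sets in the quotient: τ_Q = {{}, {[μ=ξ], [ν=ρ]}} (2 elements).


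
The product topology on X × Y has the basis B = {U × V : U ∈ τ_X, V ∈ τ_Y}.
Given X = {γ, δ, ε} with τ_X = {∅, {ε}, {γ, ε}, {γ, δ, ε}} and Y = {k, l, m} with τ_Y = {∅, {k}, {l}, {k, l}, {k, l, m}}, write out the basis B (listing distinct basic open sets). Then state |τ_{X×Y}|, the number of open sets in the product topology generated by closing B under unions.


Basis B = {∅ × ∅, {ε} × {k}, {ε} × {l}, {γ, ε} × {k}, {γ, ε} × {l}, {ε} × {k, l}, {γ, δ, ε} × {k}, {γ, δ, ε} × {l}, {ε} × {k, l, m}, {γ, ε} × {k, l}, {γ, ε} × {k, l, m}, {γ, δ, ε} × {k, l}, {γ, δ, ε} × {k, l, m}}; |τ_{X×Y}| = 30.

Enumerate products U × V with U ∈ τ_X, V ∈ τ_Y (deduplicated):
  ∅ × ∅ = {} (∅)
  {ε} × {k} = {(ε,k)}
  {ε} × {l} = {(ε,l)}
  {γ, ε} × {k} = {(γ,k), (ε,k)}
  {γ, ε} × {l} = {(γ,l), (ε,l)}
  {ε} × {k, l} = {(ε,k), (ε,l)}
  {γ, δ, ε} × {k} = {(γ,k), (δ,k), (ε,k)}
  {γ, δ, ε} × {l} = {(γ,l), (δ,l), (ε,l)}
  {ε} × {k, l, m} = {(ε,k), (ε,l), (ε,m)}
  {γ, ε} × {k, l} = {(γ,k), (γ,l), (ε,k), (ε,l)}
  {γ, ε} × {k, l, m} = {(γ,k), (γ,l), (γ,m), (ε,k), (ε,l), (ε,m)}
  {γ, δ, ε} × {k, l} = {(γ,k), (γ,l), (δ,k), (δ,l), (ε,k), (ε,l)}
  {γ, δ, ε} × {k, l, m} = {(γ,k), (γ,l), (γ,m), (δ,k), (δ,l), (δ,m), (ε,k), (ε,l), (ε,m)}
These 13 distinct sets form the basis B.
Close under arbitrary unions to get τ_{X×Y}; counting gives |τ_{X×Y}| = 30.


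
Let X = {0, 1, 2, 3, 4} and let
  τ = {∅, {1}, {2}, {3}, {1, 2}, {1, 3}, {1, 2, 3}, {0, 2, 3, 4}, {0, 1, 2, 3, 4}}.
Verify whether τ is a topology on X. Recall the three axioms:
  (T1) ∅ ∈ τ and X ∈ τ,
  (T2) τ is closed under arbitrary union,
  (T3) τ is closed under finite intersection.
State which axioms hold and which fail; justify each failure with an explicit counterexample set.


τ is NOT a topology on X.

Axiom (T1): ∅ ∈ τ? Yes; X ∈ τ? Yes.
Axiom (T2/T3): check pairwise unions and intersections of members of τ.
Counterexample for (T2): {2} ∪ {3} = {2, 3} ∉ τ. Therefore τ is NOT a topology.


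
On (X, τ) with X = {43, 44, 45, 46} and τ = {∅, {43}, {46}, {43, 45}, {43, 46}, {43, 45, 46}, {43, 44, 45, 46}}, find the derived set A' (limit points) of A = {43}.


A' = {44, 45}

For each x ∈ X, list the open sets U ∈ τ with x ∈ U, then check whether U ∩ (A ∖ {x}) ≠ ∅ for every such U.
  x = 43: open {43} ∋ x has {43} ∩ (A ∖ {43}) = ∅, so x is NOT a limit point.
  x = 44: opens ∋ x are {43, 44, 45, 46}; each meets A ∖ {44}, so x IS a limit point.
  x = 45: opens ∋ x are {43, 45}, {43, 45, 46}, {43, 44, 45, 46}; each meets A ∖ {45}, so x IS a limit point.
  x = 46: open {46} ∋ x has {46} ∩ (A ∖ {46}) = ∅, so x is NOT a limit point.
Collecting: A' = {44, 45}.


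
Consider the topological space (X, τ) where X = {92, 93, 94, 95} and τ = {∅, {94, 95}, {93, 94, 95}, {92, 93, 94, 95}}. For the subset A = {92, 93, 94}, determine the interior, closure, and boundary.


int(A) = ∅, cl(A) = {92, 93, 94, 95}, ∂A = {92, 93, 94, 95}.

Closed sets in (X, τ) are complements of opens:
  closed(X, τ) = {∅, {92}, {92, 93}, {92, 93, 94, 95}}.
int(A) = ⋃ {U ∈ τ : U ⊆ A}. Opens contained in A: ∅.
Taking the union of these: int(A) = ∅.
cl(A) = ⋂ {C closed : A ⊆ C}. Closed sets containing A: {92, 93, 94, 95}.
Intersecting these: cl(A) = {92, 93, 94, 95}.
∂A = cl(A) ∖ int(A) = {92, 93, 94, 95} ∖ ∅ = {92, 93, 94, 95}.


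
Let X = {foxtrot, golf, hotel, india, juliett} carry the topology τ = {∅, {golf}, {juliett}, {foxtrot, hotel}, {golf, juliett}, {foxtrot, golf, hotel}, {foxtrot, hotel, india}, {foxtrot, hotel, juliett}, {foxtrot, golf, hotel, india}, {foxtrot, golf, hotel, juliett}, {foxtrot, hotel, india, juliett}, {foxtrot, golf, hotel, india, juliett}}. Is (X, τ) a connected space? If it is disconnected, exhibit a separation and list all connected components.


(X, τ) is disconnected; components = [{golf}, {juliett}, {foxtrot, hotel, india}].

Find clopen sets (U ∈ τ with X ∖ U ∈ τ):
  U = ∅, X ∖ U = {foxtrot, golf, hotel, india, juliett} — both open, so U is clopen.
  U = {golf}, X ∖ U = {foxtrot, hotel, india, juliett} — both open, so U is clopen.
  U = {juliett}, X ∖ U = {foxtrot, golf, hotel, india} — both open, so U is clopen.
  U = {golf, juliett}, X ∖ U = {foxtrot, hotel, india} — both open, so U is clopen.
  U = {foxtrot, hotel, india}, X ∖ U = {golf, juliett} — both open, so U is clopen.
  U = {foxtrot, golf, hotel, india}, X ∖ U = {juliett} — both open, so U is clopen.
  U = {foxtrot, hotel, india, juliett}, X ∖ U = {golf} — both open, so U is clopen.
  U = {foxtrot, golf, hotel, india, juliett}, X ∖ U = ∅ — both open, so U is clopen.
Nontrivial clopen(s) exist: e.g. {juliett}. So (X, τ) is disconnected.
Compute connected components by grouping points that agree on all clopens:
  component: {golf}
  component: {juliett}
  component: {foxtrot, hotel, india}


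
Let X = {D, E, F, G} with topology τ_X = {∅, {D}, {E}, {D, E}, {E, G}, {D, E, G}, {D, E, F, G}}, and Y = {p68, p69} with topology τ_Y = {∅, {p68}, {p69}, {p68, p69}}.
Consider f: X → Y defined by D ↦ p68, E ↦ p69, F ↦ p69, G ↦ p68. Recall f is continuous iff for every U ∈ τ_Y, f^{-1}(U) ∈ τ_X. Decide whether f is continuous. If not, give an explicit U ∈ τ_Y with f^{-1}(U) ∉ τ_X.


f is NOT continuous.

Compute f^{-1}(U) for each U ∈ τ_Y:
  U = ∅: f^{-1}(U) = ∅ ∈ τ_X ✓.
  U = {p68}: f^{-1}(U) = {D, G} ∉ τ_X ✗.
  U = {p69}: f^{-1}(U) = {E, F} ∉ τ_X ✗.
  U = {p68, p69}: f^{-1}(U) = {D, E, F, G} ∈ τ_X ✓.
Found U = {p68} with f^{-1}(U) = {D, G} not in τ_X. Therefore f is NOT continuous.


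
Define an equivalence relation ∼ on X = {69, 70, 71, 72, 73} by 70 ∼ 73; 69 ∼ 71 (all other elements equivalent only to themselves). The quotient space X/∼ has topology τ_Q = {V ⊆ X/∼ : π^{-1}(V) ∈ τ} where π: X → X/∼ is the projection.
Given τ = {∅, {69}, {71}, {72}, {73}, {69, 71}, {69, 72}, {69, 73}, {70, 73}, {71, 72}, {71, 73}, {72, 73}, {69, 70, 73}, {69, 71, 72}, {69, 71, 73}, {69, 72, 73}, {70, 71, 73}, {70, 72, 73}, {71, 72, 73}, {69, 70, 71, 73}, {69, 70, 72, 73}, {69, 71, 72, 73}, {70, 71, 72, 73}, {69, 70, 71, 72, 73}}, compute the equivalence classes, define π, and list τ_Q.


X/∼ = {[69=71], [70=73], [72]}; |τ_Q| = 8.

Equivalence classes: [69=71], [70=73], [72].
Quotient map π: X → X/∼ sends 69 ↦ [69=71], 70 ↦ [70=73], 71 ↦ [69=71], 72 ↦ [72], 73 ↦ [70=73].
For each subset V ⊆ X/∼, compute π^{-1}(V) ⊆ X and check whether π^{-1}(V) ∈ τ. V is open in τ_Q iff π^{-1}(V) ∈ τ.
  V = {}: π^{-1}(V) = ∅ ∈ τ ✓.
  V = {[69=71]}: π^{-1}(V) = {69, 71} ∈ τ ✓.
  V = {[70=73]}: π^{-1}(V) = {70, 73} ∈ τ ✓.
  V = {[69=71], [70=73]}: π^{-1}(V) = {69, 70, 71, 73} ∈ τ ✓.
  V = {[72]}: π^{-1}(V) = {72} ∈ τ ✓.
  V = {[69=71], [72]}: π^{-1}(V) = {69, 71, 72} ∈ τ ✓.
  V = {[70=73], [72]}: π^{-1}(V) = {70, 72, 73} ∈ τ ✓.
  V = {[69=71], [70=73], [72]}: π^{-1}(V) = {69, 70, 71, 72, 73} ∈ τ ✓.
Open sets in the quotient: τ_Q = {{}, {[69=71]}, {[70=73]}, {[69=71], [70=73]}, {[72]}, {[69=71], [72]}, {[70=73], [72]}, {[69=71], [70=73], [72]}} (8 elements).


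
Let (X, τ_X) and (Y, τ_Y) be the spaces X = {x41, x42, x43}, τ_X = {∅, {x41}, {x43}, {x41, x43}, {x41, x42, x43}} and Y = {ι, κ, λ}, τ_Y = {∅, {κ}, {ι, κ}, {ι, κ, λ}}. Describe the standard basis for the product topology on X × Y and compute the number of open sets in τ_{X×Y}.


Basis B = {∅ × ∅, {x41} × {κ}, {x43} × {κ}, {x41} × {ι, κ}, {x41, x43} × {κ}, {x43} × {ι, κ}, {x41} × {ι, κ, λ}, {x41, x42, x43} × {κ}, {x43} × {ι, κ, λ}, {x41, x43} × {ι, κ}, {x41, x43} × {ι, κ, λ}, {x41, x42, x43} × {ι, κ}, {x41, x42, x43} × {ι, κ, λ}}; |τ_{X×Y}| = 30.

Enumerate products U × V with U ∈ τ_X, V ∈ τ_Y (deduplicated):
  ∅ × ∅ = {} (∅)
  {x41} × {κ} = {(x41,κ)}
  {x43} × {κ} = {(x43,κ)}
  {x41} × {ι, κ} = {(x41,ι), (x41,κ)}
  {x41, x43} × {κ} = {(x41,κ), (x43,κ)}
  {x43} × {ι, κ} = {(x43,ι), (x43,κ)}
  {x41} × {ι, κ, λ} = {(x41,ι), (x41,κ), (x41,λ)}
  {x41, x42, x43} × {κ} = {(x41,κ), (x42,κ), (x43,κ)}
  {x43} × {ι, κ, λ} = {(x43,ι), (x43,κ), (x43,λ)}
  {x41, x43} × {ι, κ} = {(x41,ι), (x41,κ), (x43,ι), (x43,κ)}
  {x41, x43} × {ι, κ, λ} = {(x41,ι), (x41,κ), (x41,λ), (x43,ι), (x43,κ), (x43,λ)}
  {x41, x42, x43} × {ι, κ} = {(x41,ι), (x41,κ), (x42,ι), (x42,κ), (x43,ι), (x43,κ)}
  {x41, x42, x43} × {ι, κ, λ} = {(x41,ι), (x41,κ), (x41,λ), (x42,ι), (x42,κ), (x42,λ), (x43,ι), (x43,κ), (x43,λ)}
These 13 distinct sets form the basis B.
Close under arbitrary unions to get τ_{X×Y}; counting gives |τ_{X×Y}| = 30.


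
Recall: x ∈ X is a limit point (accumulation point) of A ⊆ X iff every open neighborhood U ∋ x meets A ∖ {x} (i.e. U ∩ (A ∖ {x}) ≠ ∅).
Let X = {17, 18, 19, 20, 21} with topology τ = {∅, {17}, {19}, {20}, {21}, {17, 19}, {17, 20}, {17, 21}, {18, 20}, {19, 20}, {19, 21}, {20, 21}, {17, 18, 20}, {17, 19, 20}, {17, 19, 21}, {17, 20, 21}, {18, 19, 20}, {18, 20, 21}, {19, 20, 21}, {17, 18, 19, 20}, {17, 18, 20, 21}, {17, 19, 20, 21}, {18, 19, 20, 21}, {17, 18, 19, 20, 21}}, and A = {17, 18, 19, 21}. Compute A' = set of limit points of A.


A' = ∅

For each x ∈ X, list the open sets U ∈ τ with x ∈ U, then check whether U ∩ (A ∖ {x}) ≠ ∅ for every such U.
  x = 17: open {17} ∋ x has {17} ∩ (A ∖ {17}) = ∅, so x is NOT a limit point.
  x = 18: open {18, 20} ∋ x has {18, 20} ∩ (A ∖ {18}) = ∅, so x is NOT a limit point.
  x = 19: open {19} ∋ x has {19} ∩ (A ∖ {19}) = ∅, so x is NOT a limit point.
  x = 20: open {20} ∋ x has {20} ∩ (A ∖ {20}) = ∅, so x is NOT a limit point.
  x = 21: open {21} ∋ x has {21} ∩ (A ∖ {21}) = ∅, so x is NOT a limit point.
Collecting: A' = ∅.


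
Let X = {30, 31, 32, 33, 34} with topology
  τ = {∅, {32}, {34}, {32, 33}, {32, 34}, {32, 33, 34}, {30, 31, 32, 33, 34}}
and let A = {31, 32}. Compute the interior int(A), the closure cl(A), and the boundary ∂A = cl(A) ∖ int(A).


int(A) = {32}, cl(A) = {30, 31, 32, 33}, ∂A = {30, 31, 33}.

Closed sets in (X, τ) are complements of opens:
  closed(X, τ) = {∅, {30, 31}, {30, 31, 33}, {30, 31, 34}, {30, 31, 32, 33}, {30, 31, 33, 34}, {30, 31, 32, 33, 34}}.
int(A) = ⋃ {U ∈ τ : U ⊆ A}. Opens contained in A: ∅, {32}.
Taking the union of these: int(A) = {32}.
cl(A) = ⋂ {C closed : A ⊆ C}. Closed sets containing A: {30, 31, 32, 33}, {30, 31, 32, 33, 34}.
Intersecting these: cl(A) = {30, 31, 32, 33}.
∂A = cl(A) ∖ int(A) = {30, 31, 32, 33} ∖ {32} = {30, 31, 33}.


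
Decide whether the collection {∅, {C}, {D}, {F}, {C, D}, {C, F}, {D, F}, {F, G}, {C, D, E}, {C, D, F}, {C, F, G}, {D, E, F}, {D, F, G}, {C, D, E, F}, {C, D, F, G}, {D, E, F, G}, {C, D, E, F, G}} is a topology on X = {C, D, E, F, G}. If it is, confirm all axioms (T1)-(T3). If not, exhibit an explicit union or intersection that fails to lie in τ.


τ is NOT a topology on X.

Axiom (T1): ∅ ∈ τ? Yes; X ∈ τ? Yes.
Axiom (T2/T3): check pairwise unions and intersections of members of τ.
Counterexample for (T3): {C, D, E} ∩ {D, E, F} = {D, E} ∉ τ. Therefore τ is NOT a topology.


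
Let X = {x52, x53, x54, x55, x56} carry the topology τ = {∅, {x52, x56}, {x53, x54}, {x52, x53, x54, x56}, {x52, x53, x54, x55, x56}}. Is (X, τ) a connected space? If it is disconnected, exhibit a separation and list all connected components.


(X, τ) is connected.

Find clopen sets (U ∈ τ with X ∖ U ∈ τ):
  U = ∅, X ∖ U = {x52, x53, x54, x55, x56} — both open, so U is clopen.
  U = {x52, x53, x54, x55, x56}, X ∖ U = ∅ — both open, so U is clopen.
Only trivial clopens (∅ and X) exist, so (X, τ) is connected.
Compute connected components by grouping points that agree on all clopens:
  component: {x52, x53, x54, x55, x56}


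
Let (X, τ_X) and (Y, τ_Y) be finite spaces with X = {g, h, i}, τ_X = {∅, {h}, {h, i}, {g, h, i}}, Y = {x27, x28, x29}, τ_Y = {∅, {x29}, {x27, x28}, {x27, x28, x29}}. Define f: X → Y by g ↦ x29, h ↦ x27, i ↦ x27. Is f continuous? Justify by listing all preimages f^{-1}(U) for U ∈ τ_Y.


f is NOT continuous.

Compute f^{-1}(U) for each U ∈ τ_Y:
  U = ∅: f^{-1}(U) = ∅ ∈ τ_X ✓.
  U = {x29}: f^{-1}(U) = {g} ∉ τ_X ✗.
  U = {x27, x28}: f^{-1}(U) = {h, i} ∈ τ_X ✓.
  U = {x27, x28, x29}: f^{-1}(U) = {g, h, i} ∈ τ_X ✓.
Found U = {x29} with f^{-1}(U) = {g} not in τ_X. Therefore f is NOT continuous.


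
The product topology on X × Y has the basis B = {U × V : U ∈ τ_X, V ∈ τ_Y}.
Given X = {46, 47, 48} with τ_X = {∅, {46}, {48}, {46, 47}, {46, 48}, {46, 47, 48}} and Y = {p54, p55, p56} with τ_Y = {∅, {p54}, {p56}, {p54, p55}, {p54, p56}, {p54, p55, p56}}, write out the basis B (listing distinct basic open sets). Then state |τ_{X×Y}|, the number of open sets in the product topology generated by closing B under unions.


Basis B = {∅ × ∅, {46} × {p54}, {46} × {p56}, {48} × {p54}, {48} × {p56}, {46} × {p54, p55}, {46} × {p54, p56}, {46, 47} × {p54}, {46, 48} × {p54}, {46, 47} × {p56}, {46, 48} × {p56}, {48} × {p54, p55}, {48} × {p54, p56}, {46} × {p54, p55, p56}, {46, 47, 48} × {p54}, {46, 47, 48} × {p56}, {48} × {p54, p55, p56}, {46, 47} × {p54, p55}, {46, 48} × {p54, p55}, {46, 47} × {p54, p56}, {46, 48} × {p54, p56}, {46, 47} × {p54, p55, p56}, {46, 48} × {p54, p55, p56}, {46, 47, 48} × {p54, p55}, {46, 47, 48} × {p54, p56}, {46, 47, 48} × {p54, p55, p56}}; |τ_{X×Y}| = 108.

Enumerate products U × V with U ∈ τ_X, V ∈ τ_Y (deduplicated):
  ∅ × ∅ = {} (∅)
  {46} × {p54} = {(46,p54)}
  {46} × {p56} = {(46,p56)}
  {48} × {p54} = {(48,p54)}
  {48} × {p56} = {(48,p56)}
  {46} × {p54, p55} = {(46,p54), (46,p55)}
  {46} × {p54, p56} = {(46,p54), (46,p56)}
  {46, 47} × {p54} = {(46,p54), (47,p54)}
  {46, 48} × {p54} = {(46,p54), (48,p54)}
  {46, 47} × {p56} = {(46,p56), (47,p56)}
  {46, 48} × {p56} = {(46,p56), (48,p56)}
  {48} × {p54, p55} = {(48,p54), (48,p55)}
  {48} × {p54, p56} = {(48,p54), (48,p56)}
  {46} × {p54, p55, p56} = {(46,p54), (46,p55), (46,p56)}
  {46, 47, 48} × {p54} = {(46,p54), (47,p54), (48,p54)}
  {46, 47, 48} × {p56} = {(46,p56), (47,p56), (48,p56)}
  {48} × {p54, p55, p56} = {(48,p54), (48,p55), (48,p56)}
  {46, 47} × {p54, p55} = {(46,p54), (46,p55), (47,p54), (47,p55)}
  {46, 48} × {p54, p55} = {(46,p54), (46,p55), (48,p54), (48,p55)}
  {46, 47} × {p54, p56} = {(46,p54), (46,p56), (47,p54), (47,p56)}
  {46, 48} × {p54, p56} = {(46,p54), (46,p56), (48,p54), (48,p56)}
  {46, 47} × {p54, p55, p56} = {(46,p54), (46,p55), (46,p56), (47,p54), (47,p55), (47,p56)}
  {46, 48} × {p54, p55, p56} = {(46,p54), (46,p55), (46,p56), (48,p54), (48,p55), (48,p56)}
  {46, 47, 48} × {p54, p55} = {(46,p54), (46,p55), (47,p54), (47,p55), (48,p54), (48,p55)}
  {46, 47, 48} × {p54, p56} = {(46,p54), (46,p56), (47,p54), (47,p56), (48,p54), (48,p56)}
  {46, 47, 48} × {p54, p55, p56} = {(46,p54), (46,p55), (46,p56), (47,p54), (47,p55), (47,p56), (48,p54), (48,p55), (48,p56)}
These 26 distinct sets form the basis B.
Close under arbitrary unions to get τ_{X×Y}; counting gives |τ_{X×Y}| = 108.


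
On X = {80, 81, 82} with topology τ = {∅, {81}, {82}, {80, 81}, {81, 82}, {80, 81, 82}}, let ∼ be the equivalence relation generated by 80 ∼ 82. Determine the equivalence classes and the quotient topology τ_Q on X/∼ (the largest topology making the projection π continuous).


X/∼ = {[80=82], [81]}; |τ_Q| = 3.

Equivalence classes: [80=82], [81].
Quotient map π: X → X/∼ sends 80 ↦ [80=82], 81 ↦ [81], 82 ↦ [80=82].
For each subset V ⊆ X/∼, compute π^{-1}(V) ⊆ X and check whether π^{-1}(V) ∈ τ. V is open in τ_Q iff π^{-1}(V) ∈ τ.
  V = {}: π^{-1}(V) = ∅ ∈ τ ✓.
  V = {[80=82]}: π^{-1}(V) = {80, 82} ∉ τ ✗.
  V = {[81]}: π^{-1}(V) = {81} ∈ τ ✓.
  V = {[80=82], [81]}: π^{-1}(V) = {80, 81, 82} ∈ τ ✓.
Open sets in the quotient: τ_Q = {{}, {[81]}, {[80=82], [81]}} (3 elements).


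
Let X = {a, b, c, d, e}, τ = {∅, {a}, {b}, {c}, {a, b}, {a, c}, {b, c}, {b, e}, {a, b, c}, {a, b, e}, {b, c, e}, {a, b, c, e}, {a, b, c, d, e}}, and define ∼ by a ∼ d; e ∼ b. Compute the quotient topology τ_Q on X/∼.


X/∼ = {[a=d], [b=e], [c]}; |τ_Q| = 5.

Equivalence classes: [a=d], [b=e], [c].
Quotient map π: X → X/∼ sends a ↦ [a=d], b ↦ [b=e], c ↦ [c], d ↦ [a=d], e ↦ [b=e].
For each subset V ⊆ X/∼, compute π^{-1}(V) ⊆ X and check whether π^{-1}(V) ∈ τ. V is open in τ_Q iff π^{-1}(V) ∈ τ.
  V = {}: π^{-1}(V) = ∅ ∈ τ ✓.
  V = {[a=d]}: π^{-1}(V) = {a, d} ∉ τ ✗.
  V = {[b=e]}: π^{-1}(V) = {b, e} ∈ τ ✓.
  V = {[a=d], [b=e]}: π^{-1}(V) = {a, b, d, e} ∉ τ ✗.
  V = {[c]}: π^{-1}(V) = {c} ∈ τ ✓.
  V = {[a=d], [c]}: π^{-1}(V) = {a, c, d} ∉ τ ✗.
  V = {[b=e], [c]}: π^{-1}(V) = {b, c, e} ∈ τ ✓.
  V = {[a=d], [b=e], [c]}: π^{-1}(V) = {a, b, c, d, e} ∈ τ ✓.
Open sets in the quotient: τ_Q = {{}, {[b=e]}, {[c]}, {[b=e], [c]}, {[a=d], [b=e], [c]}} (5 elements).


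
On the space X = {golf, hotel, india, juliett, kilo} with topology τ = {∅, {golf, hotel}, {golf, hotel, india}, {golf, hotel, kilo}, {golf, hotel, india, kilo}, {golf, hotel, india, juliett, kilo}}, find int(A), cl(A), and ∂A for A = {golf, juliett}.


int(A) = ∅, cl(A) = {golf, hotel, india, juliett, kilo}, ∂A = {golf, hotel, india, juliett, kilo}.

Closed sets in (X, τ) are complements of opens:
  closed(X, τ) = {∅, {juliett}, {india, juliett}, {juliett, kilo}, {india, juliett, kilo}, {golf, hotel, india, juliett, kilo}}.
int(A) = ⋃ {U ∈ τ : U ⊆ A}. Opens contained in A: ∅.
Taking the union of these: int(A) = ∅.
cl(A) = ⋂ {C closed : A ⊆ C}. Closed sets containing A: {golf, hotel, india, juliett, kilo}.
Intersecting these: cl(A) = {golf, hotel, india, juliett, kilo}.
∂A = cl(A) ∖ int(A) = {golf, hotel, india, juliett, kilo} ∖ ∅ = {golf, hotel, india, juliett, kilo}.


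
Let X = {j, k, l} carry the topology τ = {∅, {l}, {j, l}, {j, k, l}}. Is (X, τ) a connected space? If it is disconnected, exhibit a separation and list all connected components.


(X, τ) is connected.

Find clopen sets (U ∈ τ with X ∖ U ∈ τ):
  U = ∅, X ∖ U = {j, k, l} — both open, so U is clopen.
  U = {j, k, l}, X ∖ U = ∅ — both open, so U is clopen.
Only trivial clopens (∅ and X) exist, so (X, τ) is connected.
Compute connected components by grouping points that agree on all clopens:
  component: {j, k, l}


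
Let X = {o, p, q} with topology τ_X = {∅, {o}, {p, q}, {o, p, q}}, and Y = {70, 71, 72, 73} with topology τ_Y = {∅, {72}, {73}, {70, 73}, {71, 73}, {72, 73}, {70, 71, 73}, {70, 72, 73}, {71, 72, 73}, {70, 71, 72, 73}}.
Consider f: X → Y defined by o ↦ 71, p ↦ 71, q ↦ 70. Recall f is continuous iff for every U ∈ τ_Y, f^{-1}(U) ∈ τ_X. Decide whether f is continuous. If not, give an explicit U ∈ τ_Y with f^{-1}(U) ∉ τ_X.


f is NOT continuous.

Compute f^{-1}(U) for each U ∈ τ_Y:
  U = ∅: f^{-1}(U) = ∅ ∈ τ_X ✓.
  U = {72}: f^{-1}(U) = ∅ ∈ τ_X ✓.
  U = {73}: f^{-1}(U) = ∅ ∈ τ_X ✓.
  U = {70, 73}: f^{-1}(U) = {q} ∉ τ_X ✗.
  U = {71, 73}: f^{-1}(U) = {o, p} ∉ τ_X ✗.
  U = {72, 73}: f^{-1}(U) = ∅ ∈ τ_X ✓.
  U = {70, 71, 73}: f^{-1}(U) = {o, p, q} ∈ τ_X ✓.
  U = {70, 72, 73}: f^{-1}(U) = {q} ∉ τ_X ✗.
  U = {71, 72, 73}: f^{-1}(U) = {o, p} ∉ τ_X ✗.
  U = {70, 71, 72, 73}: f^{-1}(U) = {o, p, q} ∈ τ_X ✓.
Found U = {70, 73} with f^{-1}(U) = {q} not in τ_X. Therefore f is NOT continuous.


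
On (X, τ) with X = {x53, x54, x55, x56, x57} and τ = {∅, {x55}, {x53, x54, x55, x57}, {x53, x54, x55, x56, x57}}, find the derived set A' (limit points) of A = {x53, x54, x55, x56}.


A' = {x53, x54, x56, x57}

For each x ∈ X, list the open sets U ∈ τ with x ∈ U, then check whether U ∩ (A ∖ {x}) ≠ ∅ for every such U.
  x = x53: opens ∋ x are {x53, x54, x55, x57}, {x53, x54, x55, x56, x57}; each meets A ∖ {x53}, so x IS a limit point.
  x = x54: opens ∋ x are {x53, x54, x55, x57}, {x53, x54, x55, x56, x57}; each meets A ∖ {x54}, so x IS a limit point.
  x = x55: open {x55} ∋ x has {x55} ∩ (A ∖ {x55}) = ∅, so x is NOT a limit point.
  x = x56: opens ∋ x are {x53, x54, x55, x56, x57}; each meets A ∖ {x56}, so x IS a limit point.
  x = x57: opens ∋ x are {x53, x54, x55, x57}, {x53, x54, x55, x56, x57}; each meets A ∖ {x57}, so x IS a limit point.
Collecting: A' = {x53, x54, x56, x57}.
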